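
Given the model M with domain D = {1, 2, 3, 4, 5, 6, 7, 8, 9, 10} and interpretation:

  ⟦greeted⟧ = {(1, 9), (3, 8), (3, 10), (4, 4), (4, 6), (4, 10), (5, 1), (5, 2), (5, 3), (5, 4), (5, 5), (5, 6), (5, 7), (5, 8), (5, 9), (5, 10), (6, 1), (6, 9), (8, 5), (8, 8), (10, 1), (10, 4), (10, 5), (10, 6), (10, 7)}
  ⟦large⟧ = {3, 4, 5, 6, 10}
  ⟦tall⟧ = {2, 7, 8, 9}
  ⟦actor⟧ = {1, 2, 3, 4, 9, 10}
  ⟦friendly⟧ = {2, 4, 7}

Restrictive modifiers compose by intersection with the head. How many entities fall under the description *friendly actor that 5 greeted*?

⟦that 5 greeted⟧ = {x : ⟨5, x⟩ ∈ ⟦greeted⟧} = {1, 2, 3, 4, 5, 6, 7, 8, 9, 10}
⟦actor⟧ = {1, 2, 3, 4, 9, 10}
… ∩ ⟦that 5 greeted⟧ = {1, 2, 3, 4, 9, 10} ∩ {1, 2, 3, 4, 5, 6, 7, 8, 9, 10} = {1, 2, 3, 4, 9, 10}
… ∩ ⟦friendly⟧ = {1, 2, 3, 4, 9, 10} ∩ {2, 4, 7} = {2, 4}
⟦friendly actor that 5 greeted⟧ = {2, 4}, so the cardinality is 2.

2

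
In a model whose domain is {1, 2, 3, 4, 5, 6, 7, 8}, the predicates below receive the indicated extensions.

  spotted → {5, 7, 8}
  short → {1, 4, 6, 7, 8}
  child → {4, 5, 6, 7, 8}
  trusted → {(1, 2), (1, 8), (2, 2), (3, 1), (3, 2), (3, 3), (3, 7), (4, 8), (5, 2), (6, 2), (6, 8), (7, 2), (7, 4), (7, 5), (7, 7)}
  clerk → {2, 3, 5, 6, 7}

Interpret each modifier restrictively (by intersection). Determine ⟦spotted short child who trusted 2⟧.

{7}

⟦who trusted 2⟧ = {x : ⟨x, 2⟩ ∈ ⟦trusted⟧} = {1, 2, 3, 5, 6, 7}
⟦child⟧ = {4, 5, 6, 7, 8}
… ∩ ⟦who trusted 2⟧ = {4, 5, 6, 7, 8} ∩ {1, 2, 3, 5, 6, 7} = {5, 6, 7}
… ∩ ⟦spotted⟧ = {5, 6, 7} ∩ {5, 7, 8} = {5, 7}
… ∩ ⟦short⟧ = {5, 7} ∩ {1, 4, 6, 7, 8} = {7}
So ⟦spotted short child who trusted 2⟧ = {7}.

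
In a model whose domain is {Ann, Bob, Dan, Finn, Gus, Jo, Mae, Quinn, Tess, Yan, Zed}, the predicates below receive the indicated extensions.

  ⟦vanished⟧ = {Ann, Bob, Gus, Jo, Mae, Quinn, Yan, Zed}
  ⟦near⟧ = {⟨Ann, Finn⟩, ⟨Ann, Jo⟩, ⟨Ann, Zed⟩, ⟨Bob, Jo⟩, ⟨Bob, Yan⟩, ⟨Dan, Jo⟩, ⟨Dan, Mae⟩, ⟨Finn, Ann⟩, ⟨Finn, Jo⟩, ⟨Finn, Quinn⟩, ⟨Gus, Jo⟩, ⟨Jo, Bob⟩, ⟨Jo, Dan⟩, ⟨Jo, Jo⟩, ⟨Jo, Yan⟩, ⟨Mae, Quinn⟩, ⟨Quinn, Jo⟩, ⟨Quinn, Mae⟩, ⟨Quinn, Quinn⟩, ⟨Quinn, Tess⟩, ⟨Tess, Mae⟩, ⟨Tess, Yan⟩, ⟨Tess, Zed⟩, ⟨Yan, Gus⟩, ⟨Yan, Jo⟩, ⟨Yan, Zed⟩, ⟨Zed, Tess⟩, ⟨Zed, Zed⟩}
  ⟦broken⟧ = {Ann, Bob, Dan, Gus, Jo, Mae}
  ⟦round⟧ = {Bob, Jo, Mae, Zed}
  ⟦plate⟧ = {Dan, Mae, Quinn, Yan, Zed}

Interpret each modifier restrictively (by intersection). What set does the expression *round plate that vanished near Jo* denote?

{}

⟦that vanished⟧ = ⟦vanished⟧ = {Ann, Bob, Gus, Jo, Mae, Quinn, Yan, Zed}
⟦near Jo⟧ = {x : ⟨x, Jo⟩ ∈ ⟦near⟧} = {Ann, Bob, Dan, Finn, Gus, Jo, Quinn, Yan}
⟦plate⟧ = {Dan, Mae, Quinn, Yan, Zed}
… ∩ ⟦that vanished⟧ = {Dan, Mae, Quinn, Yan, Zed} ∩ {Ann, Bob, Gus, Jo, Mae, Quinn, Yan, Zed} = {Mae, Quinn, Yan, Zed}
… ∩ ⟦near Jo⟧ = {Mae, Quinn, Yan, Zed} ∩ {Ann, Bob, Dan, Finn, Gus, Jo, Quinn, Yan} = {Quinn, Yan}
… ∩ ⟦round⟧ = {Quinn, Yan} ∩ {Bob, Jo, Mae, Zed} = ∅
So ⟦round plate that vanished near Jo⟧ = {}.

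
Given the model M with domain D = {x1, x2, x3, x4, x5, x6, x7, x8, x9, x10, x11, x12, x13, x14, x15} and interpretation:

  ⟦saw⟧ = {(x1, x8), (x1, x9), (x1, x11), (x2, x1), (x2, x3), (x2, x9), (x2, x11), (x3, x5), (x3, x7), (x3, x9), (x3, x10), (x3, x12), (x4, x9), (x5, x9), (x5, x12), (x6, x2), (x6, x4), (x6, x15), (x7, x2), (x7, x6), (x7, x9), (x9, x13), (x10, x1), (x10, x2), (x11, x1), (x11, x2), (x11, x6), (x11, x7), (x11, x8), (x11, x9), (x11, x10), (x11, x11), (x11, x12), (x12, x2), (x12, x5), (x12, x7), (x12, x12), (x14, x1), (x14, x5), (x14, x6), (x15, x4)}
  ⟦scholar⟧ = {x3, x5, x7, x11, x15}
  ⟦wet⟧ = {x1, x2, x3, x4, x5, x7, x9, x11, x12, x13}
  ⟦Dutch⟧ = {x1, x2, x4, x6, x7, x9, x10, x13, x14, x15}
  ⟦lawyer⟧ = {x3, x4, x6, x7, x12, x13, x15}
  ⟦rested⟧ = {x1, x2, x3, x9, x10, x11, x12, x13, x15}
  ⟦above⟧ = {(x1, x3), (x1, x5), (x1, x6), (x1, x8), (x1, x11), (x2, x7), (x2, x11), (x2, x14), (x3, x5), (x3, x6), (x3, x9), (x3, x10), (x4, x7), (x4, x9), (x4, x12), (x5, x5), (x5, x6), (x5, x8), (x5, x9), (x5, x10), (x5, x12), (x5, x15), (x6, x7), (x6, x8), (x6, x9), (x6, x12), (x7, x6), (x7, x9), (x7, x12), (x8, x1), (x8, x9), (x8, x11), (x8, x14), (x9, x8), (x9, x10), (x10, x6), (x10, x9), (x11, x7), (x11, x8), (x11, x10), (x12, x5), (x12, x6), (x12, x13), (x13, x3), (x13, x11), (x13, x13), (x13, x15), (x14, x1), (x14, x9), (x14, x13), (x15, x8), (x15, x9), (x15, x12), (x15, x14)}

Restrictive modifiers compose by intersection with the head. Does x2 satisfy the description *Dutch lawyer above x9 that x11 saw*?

⟦above x9⟧ = {x : ⟨x, x9⟩ ∈ ⟦above⟧} = {x3, x4, x5, x6, x7, x8, x10, x14, x15}
⟦that x11 saw⟧ = {x : ⟨x11, x⟩ ∈ ⟦saw⟧} = {x1, x2, x6, x7, x8, x9, x10, x11, x12}
⟦lawyer⟧ = {x3, x4, x6, x7, x12, x13, x15}
… ∩ ⟦above x9⟧ = {x3, x4, x6, x7, x12, x13, x15} ∩ {x3, x4, x5, x6, x7, x8, x10, x14, x15} = {x3, x4, x6, x7, x15}
… ∩ ⟦that x11 saw⟧ = {x3, x4, x6, x7, x15} ∩ {x1, x2, x6, x7, x8, x9, x10, x11, x12} = {x6, x7}
… ∩ ⟦Dutch⟧ = {x6, x7} ∩ {x1, x2, x4, x6, x7, x9, x10, x13, x14, x15} = {x6, x7}
⟦Dutch lawyer above x9 that x11 saw⟧ = {x6, x7}; x2 ∉ this set.

no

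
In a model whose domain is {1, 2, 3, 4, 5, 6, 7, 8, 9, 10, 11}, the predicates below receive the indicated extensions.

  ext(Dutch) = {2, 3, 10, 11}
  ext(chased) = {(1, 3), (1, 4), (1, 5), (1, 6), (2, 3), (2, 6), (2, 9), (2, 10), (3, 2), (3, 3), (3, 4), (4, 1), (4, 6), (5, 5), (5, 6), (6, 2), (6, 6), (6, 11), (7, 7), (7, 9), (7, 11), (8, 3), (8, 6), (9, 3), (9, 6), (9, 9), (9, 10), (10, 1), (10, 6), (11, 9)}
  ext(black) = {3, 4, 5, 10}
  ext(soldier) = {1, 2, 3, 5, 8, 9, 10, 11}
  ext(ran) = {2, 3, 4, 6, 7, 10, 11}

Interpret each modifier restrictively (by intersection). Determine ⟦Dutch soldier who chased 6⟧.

⟦who chased 6⟧ = {x : ⟨x, 6⟩ ∈ ⟦chased⟧} = {1, 2, 4, 5, 6, 8, 9, 10}
⟦soldier⟧ = {1, 2, 3, 5, 8, 9, 10, 11}
… ∩ ⟦who chased 6⟧ = {1, 2, 3, 5, 8, 9, 10, 11} ∩ {1, 2, 4, 5, 6, 8, 9, 10} = {1, 2, 5, 8, 9, 10}
… ∩ ⟦Dutch⟧ = {1, 2, 5, 8, 9, 10} ∩ {2, 3, 10, 11} = {2, 10}
So ⟦Dutch soldier who chased 6⟧ = {2, 10}.

{2, 10}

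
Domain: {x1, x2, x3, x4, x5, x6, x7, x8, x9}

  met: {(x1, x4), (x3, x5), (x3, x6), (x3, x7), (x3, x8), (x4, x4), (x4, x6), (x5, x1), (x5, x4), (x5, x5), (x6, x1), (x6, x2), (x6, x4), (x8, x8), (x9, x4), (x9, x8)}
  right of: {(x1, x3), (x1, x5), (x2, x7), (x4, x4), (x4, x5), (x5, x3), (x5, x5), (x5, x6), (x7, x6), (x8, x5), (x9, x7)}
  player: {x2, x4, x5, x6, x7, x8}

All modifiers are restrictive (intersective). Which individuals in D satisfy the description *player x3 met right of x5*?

⟦x3 met⟧ = {x : ⟨x3, x⟩ ∈ ⟦met⟧} = {x5, x6, x7, x8}
⟦right of x5⟧ = {x : ⟨x, x5⟩ ∈ ⟦right of⟧} = {x1, x4, x5, x8}
⟦player⟧ = {x2, x4, x5, x6, x7, x8}
… ∩ ⟦x3 met⟧ = {x2, x4, x5, x6, x7, x8} ∩ {x5, x6, x7, x8} = {x5, x6, x7, x8}
… ∩ ⟦right of x5⟧ = {x5, x6, x7, x8} ∩ {x1, x4, x5, x8} = {x5, x8}
So ⟦player x3 met right of x5⟧ = {x5, x8}.

{x5, x8}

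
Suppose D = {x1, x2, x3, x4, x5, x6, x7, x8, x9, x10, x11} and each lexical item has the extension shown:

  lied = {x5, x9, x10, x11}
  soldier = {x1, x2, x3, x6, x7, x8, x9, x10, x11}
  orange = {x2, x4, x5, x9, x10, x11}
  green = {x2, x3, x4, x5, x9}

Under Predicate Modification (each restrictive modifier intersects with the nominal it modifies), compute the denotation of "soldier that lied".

{x9, x10, x11}

⟦that lied⟧ = ⟦lied⟧ = {x5, x9, x10, x11}
⟦soldier⟧ = {x1, x2, x3, x6, x7, x8, x9, x10, x11}
… ∩ ⟦that lied⟧ = {x1, x2, x3, x6, x7, x8, x9, x10, x11} ∩ {x5, x9, x10, x11} = {x9, x10, x11}
So ⟦soldier that lied⟧ = {x9, x10, x11}.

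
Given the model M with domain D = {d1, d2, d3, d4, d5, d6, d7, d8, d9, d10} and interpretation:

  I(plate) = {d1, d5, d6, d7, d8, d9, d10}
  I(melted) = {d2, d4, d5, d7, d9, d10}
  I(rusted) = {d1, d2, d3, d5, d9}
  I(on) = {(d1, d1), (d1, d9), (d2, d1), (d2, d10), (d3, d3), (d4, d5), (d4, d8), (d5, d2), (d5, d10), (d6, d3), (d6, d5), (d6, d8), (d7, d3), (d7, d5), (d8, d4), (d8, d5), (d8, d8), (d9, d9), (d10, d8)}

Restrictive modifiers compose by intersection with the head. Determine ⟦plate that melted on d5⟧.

⟦that melted⟧ = ⟦melted⟧ = {d2, d4, d5, d7, d9, d10}
⟦on d5⟧ = {x : ⟨x, d5⟩ ∈ ⟦on⟧} = {d4, d6, d7, d8}
⟦plate⟧ = {d1, d5, d6, d7, d8, d9, d10}
… ∩ ⟦that melted⟧ = {d1, d5, d6, d7, d8, d9, d10} ∩ {d2, d4, d5, d7, d9, d10} = {d5, d7, d9, d10}
… ∩ ⟦on d5⟧ = {d5, d7, d9, d10} ∩ {d4, d6, d7, d8} = {d7}
So ⟦plate that melted on d5⟧ = {d7}.

{d7}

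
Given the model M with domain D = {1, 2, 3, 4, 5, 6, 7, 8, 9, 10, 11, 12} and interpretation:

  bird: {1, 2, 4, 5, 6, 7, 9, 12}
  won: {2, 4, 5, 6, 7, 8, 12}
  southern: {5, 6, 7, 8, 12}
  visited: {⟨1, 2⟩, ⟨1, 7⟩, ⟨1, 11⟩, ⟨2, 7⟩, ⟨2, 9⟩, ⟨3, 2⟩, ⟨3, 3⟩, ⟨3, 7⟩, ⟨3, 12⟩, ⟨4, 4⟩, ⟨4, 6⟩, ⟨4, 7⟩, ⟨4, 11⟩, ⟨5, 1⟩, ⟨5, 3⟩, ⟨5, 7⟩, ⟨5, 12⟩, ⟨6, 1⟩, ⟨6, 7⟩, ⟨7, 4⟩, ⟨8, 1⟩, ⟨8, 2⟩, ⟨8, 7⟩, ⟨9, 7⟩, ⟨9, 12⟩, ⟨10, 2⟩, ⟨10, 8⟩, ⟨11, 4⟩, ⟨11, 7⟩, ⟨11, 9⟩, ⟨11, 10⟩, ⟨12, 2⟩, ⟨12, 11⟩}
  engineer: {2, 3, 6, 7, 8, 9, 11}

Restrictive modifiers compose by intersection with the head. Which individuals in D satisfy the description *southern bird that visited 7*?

⟦that visited 7⟧ = {x : ⟨x, 7⟩ ∈ ⟦visited⟧} = {1, 2, 3, 4, 5, 6, 8, 9, 11}
⟦bird⟧ = {1, 2, 4, 5, 6, 7, 9, 12}
… ∩ ⟦that visited 7⟧ = {1, 2, 4, 5, 6, 7, 9, 12} ∩ {1, 2, 3, 4, 5, 6, 8, 9, 11} = {1, 2, 4, 5, 6, 9}
… ∩ ⟦southern⟧ = {1, 2, 4, 5, 6, 9} ∩ {5, 6, 7, 8, 12} = {5, 6}
So ⟦southern bird that visited 7⟧ = {5, 6}.

{5, 6}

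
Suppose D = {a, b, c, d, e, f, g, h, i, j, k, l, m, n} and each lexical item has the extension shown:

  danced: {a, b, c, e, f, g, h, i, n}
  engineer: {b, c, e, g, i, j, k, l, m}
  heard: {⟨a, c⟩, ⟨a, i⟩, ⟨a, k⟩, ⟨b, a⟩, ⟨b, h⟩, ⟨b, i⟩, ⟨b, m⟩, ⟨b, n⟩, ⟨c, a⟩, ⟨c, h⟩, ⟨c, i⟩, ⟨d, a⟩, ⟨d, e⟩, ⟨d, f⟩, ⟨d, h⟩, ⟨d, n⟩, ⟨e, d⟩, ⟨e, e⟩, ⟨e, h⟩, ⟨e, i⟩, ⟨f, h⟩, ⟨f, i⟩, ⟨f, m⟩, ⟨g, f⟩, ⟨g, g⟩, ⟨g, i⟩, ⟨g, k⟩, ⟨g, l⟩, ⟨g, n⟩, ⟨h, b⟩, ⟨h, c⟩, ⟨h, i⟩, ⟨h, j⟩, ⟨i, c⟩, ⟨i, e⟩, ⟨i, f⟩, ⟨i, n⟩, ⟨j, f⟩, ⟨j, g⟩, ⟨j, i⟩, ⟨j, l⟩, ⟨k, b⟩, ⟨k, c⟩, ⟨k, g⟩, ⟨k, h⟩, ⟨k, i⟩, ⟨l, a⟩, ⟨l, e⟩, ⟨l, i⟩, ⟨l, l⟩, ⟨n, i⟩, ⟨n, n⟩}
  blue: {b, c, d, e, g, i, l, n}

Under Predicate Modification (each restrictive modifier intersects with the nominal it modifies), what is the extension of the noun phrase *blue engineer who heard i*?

⟦who heard i⟧ = {x : ⟨x, i⟩ ∈ ⟦heard⟧} = {a, b, c, e, f, g, h, j, k, l, n}
⟦engineer⟧ = {b, c, e, g, i, j, k, l, m}
… ∩ ⟦who heard i⟧ = {b, c, e, g, i, j, k, l, m} ∩ {a, b, c, e, f, g, h, j, k, l, n} = {b, c, e, g, j, k, l}
… ∩ ⟦blue⟧ = {b, c, e, g, j, k, l} ∩ {b, c, d, e, g, i, l, n} = {b, c, e, g, l}
So ⟦blue engineer who heard i⟧ = {b, c, e, g, l}.

{b, c, e, g, l}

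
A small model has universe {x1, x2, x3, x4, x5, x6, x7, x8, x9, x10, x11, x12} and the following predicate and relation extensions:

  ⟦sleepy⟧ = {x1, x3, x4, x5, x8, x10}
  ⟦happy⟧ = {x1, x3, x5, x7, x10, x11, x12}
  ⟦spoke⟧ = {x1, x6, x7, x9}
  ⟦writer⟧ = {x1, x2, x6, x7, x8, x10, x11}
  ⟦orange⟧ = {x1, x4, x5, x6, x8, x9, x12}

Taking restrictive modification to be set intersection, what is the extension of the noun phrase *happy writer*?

⟦writer⟧ = {x1, x2, x6, x7, x8, x10, x11}
… ∩ ⟦happy⟧ = {x1, x2, x6, x7, x8, x10, x11} ∩ {x1, x3, x5, x7, x10, x11, x12} = {x1, x7, x10, x11}
So ⟦happy writer⟧ = {x1, x7, x10, x11}.

{x1, x7, x10, x11}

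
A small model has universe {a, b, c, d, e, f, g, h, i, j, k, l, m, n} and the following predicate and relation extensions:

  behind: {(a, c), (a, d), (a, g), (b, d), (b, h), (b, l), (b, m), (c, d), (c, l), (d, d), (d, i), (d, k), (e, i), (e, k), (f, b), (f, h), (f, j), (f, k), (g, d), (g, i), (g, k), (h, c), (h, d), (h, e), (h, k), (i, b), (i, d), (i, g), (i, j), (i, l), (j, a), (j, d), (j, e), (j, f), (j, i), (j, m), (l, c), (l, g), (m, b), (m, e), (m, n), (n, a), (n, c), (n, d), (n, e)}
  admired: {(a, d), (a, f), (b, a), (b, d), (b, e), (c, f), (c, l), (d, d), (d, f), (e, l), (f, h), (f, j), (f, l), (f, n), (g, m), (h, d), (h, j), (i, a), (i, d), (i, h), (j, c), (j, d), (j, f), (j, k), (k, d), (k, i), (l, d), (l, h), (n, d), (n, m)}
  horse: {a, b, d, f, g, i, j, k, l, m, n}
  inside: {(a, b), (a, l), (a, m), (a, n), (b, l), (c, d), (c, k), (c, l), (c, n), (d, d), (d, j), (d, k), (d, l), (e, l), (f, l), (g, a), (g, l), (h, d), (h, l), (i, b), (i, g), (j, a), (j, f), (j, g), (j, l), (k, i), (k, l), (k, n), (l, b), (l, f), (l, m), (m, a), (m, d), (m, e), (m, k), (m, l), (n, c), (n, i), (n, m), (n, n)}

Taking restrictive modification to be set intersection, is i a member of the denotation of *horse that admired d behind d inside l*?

no

⟦that admired d⟧ = {x : ⟨x, d⟩ ∈ ⟦admired⟧} = {a, b, d, h, i, j, k, l, n}
⟦behind d⟧ = {x : ⟨x, d⟩ ∈ ⟦behind⟧} = {a, b, c, d, g, h, i, j, n}
⟦inside l⟧ = {x : ⟨x, l⟩ ∈ ⟦inside⟧} = {a, b, c, d, e, f, g, h, j, k, m}
⟦horse⟧ = {a, b, d, f, g, i, j, k, l, m, n}
… ∩ ⟦that admired d⟧ = {a, b, d, f, g, i, j, k, l, m, n} ∩ {a, b, d, h, i, j, k, l, n} = {a, b, d, i, j, k, l, n}
… ∩ ⟦behind d⟧ = {a, b, d, i, j, k, l, n} ∩ {a, b, c, d, g, h, i, j, n} = {a, b, d, i, j, n}
… ∩ ⟦inside l⟧ = {a, b, d, i, j, n} ∩ {a, b, c, d, e, f, g, h, j, k, m} = {a, b, d, j}
⟦horse that admired d behind d inside l⟧ = {a, b, d, j}; i ∉ this set.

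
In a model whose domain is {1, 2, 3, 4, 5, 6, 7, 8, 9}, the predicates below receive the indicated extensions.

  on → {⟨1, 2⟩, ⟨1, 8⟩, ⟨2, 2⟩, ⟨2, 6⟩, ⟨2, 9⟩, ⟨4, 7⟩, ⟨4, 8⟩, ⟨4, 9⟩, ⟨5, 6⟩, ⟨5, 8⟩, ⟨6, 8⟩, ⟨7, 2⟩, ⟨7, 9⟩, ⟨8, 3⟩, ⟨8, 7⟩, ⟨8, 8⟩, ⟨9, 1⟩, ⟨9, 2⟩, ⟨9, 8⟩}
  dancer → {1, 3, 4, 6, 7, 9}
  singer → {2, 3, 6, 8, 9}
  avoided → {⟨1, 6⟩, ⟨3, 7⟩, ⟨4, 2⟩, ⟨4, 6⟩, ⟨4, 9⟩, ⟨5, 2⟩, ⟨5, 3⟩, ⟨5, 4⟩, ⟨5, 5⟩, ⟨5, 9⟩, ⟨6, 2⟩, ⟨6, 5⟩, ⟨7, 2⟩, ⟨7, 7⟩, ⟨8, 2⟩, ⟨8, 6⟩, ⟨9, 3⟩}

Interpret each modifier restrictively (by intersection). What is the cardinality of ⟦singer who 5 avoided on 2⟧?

2

⟦who 5 avoided⟧ = {x : ⟨5, x⟩ ∈ ⟦avoided⟧} = {2, 3, 4, 5, 9}
⟦on 2⟧ = {x : ⟨x, 2⟩ ∈ ⟦on⟧} = {1, 2, 7, 9}
⟦singer⟧ = {2, 3, 6, 8, 9}
… ∩ ⟦who 5 avoided⟧ = {2, 3, 6, 8, 9} ∩ {2, 3, 4, 5, 9} = {2, 3, 9}
… ∩ ⟦on 2⟧ = {2, 3, 9} ∩ {1, 2, 7, 9} = {2, 9}
⟦singer who 5 avoided on 2⟧ = {2, 9}, so the cardinality is 2.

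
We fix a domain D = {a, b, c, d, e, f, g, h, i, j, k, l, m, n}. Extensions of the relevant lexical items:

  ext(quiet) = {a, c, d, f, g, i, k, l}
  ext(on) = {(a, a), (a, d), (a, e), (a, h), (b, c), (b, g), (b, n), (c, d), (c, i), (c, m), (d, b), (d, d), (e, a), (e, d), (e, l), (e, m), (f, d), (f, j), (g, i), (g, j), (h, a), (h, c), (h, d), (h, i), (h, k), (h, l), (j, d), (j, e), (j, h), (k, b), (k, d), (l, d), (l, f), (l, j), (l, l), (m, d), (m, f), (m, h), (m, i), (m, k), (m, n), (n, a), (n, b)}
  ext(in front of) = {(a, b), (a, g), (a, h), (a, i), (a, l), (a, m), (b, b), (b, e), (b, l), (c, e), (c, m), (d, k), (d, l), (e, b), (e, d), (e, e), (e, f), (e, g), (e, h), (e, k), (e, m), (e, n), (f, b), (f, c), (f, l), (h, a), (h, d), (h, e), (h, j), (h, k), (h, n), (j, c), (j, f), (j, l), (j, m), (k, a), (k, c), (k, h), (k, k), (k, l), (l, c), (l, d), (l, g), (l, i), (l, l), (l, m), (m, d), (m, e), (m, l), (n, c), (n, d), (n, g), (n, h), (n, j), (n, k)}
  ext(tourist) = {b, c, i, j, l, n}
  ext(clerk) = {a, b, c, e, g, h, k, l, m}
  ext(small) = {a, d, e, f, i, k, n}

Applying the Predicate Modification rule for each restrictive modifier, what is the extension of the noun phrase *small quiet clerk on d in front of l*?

{a, k}

⟦on d⟧ = {x : ⟨x, d⟩ ∈ ⟦on⟧} = {a, c, d, e, f, h, j, k, l, m}
⟦in front of l⟧ = {x : ⟨x, l⟩ ∈ ⟦in front of⟧} = {a, b, d, f, j, k, l, m}
⟦clerk⟧ = {a, b, c, e, g, h, k, l, m}
… ∩ ⟦on d⟧ = {a, b, c, e, g, h, k, l, m} ∩ {a, c, d, e, f, h, j, k, l, m} = {a, c, e, h, k, l, m}
… ∩ ⟦in front of l⟧ = {a, c, e, h, k, l, m} ∩ {a, b, d, f, j, k, l, m} = {a, k, l, m}
… ∩ ⟦small⟧ = {a, k, l, m} ∩ {a, d, e, f, i, k, n} = {a, k}
… ∩ ⟦quiet⟧ = {a, k} ∩ {a, c, d, f, g, i, k, l} = {a, k}
So ⟦small quiet clerk on d in front of l⟧ = {a, k}.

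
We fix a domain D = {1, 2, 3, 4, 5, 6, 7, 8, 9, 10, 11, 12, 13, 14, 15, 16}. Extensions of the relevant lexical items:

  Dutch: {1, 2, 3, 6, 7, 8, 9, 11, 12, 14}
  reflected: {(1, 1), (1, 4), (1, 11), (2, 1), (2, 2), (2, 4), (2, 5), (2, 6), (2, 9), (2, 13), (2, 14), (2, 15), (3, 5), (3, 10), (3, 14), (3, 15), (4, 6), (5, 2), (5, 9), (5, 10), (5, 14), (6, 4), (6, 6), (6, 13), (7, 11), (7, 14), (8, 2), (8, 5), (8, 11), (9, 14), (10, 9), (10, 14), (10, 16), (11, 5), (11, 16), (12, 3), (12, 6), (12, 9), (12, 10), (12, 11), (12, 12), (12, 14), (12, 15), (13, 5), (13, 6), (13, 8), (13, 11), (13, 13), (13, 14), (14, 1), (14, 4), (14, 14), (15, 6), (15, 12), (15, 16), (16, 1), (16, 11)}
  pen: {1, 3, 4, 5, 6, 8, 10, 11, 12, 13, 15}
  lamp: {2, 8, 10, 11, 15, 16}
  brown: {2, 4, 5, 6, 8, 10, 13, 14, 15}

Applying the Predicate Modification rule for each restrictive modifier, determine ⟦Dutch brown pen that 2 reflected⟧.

⟦that 2 reflected⟧ = {x : ⟨2, x⟩ ∈ ⟦reflected⟧} = {1, 2, 4, 5, 6, 9, 13, 14, 15}
⟦pen⟧ = {1, 3, 4, 5, 6, 8, 10, 11, 12, 13, 15}
… ∩ ⟦that 2 reflected⟧ = {1, 3, 4, 5, 6, 8, 10, 11, 12, 13, 15} ∩ {1, 2, 4, 5, 6, 9, 13, 14, 15} = {1, 4, 5, 6, 13, 15}
… ∩ ⟦Dutch⟧ = {1, 4, 5, 6, 13, 15} ∩ {1, 2, 3, 6, 7, 8, 9, 11, 12, 14} = {1, 6}
… ∩ ⟦brown⟧ = {1, 6} ∩ {2, 4, 5, 6, 8, 10, 13, 14, 15} = {6}
So ⟦Dutch brown pen that 2 reflected⟧ = {6}.

{6}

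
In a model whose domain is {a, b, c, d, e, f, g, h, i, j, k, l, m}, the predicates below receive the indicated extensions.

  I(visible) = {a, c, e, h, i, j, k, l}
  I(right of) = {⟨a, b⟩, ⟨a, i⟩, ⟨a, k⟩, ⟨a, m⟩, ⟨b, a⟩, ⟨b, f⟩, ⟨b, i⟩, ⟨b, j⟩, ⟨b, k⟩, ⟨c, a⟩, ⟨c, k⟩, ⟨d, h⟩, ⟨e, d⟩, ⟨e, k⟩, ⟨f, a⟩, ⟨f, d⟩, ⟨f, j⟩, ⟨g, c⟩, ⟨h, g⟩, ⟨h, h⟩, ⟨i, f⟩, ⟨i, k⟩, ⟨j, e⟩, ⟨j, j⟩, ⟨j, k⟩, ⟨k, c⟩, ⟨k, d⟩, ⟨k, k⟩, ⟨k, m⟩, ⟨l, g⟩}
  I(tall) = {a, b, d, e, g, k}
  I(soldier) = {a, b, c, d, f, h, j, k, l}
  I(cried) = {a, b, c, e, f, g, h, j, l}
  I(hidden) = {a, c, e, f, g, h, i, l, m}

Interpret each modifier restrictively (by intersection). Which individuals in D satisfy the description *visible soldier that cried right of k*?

{a, c, j}

⟦that cried⟧ = ⟦cried⟧ = {a, b, c, e, f, g, h, j, l}
⟦right of k⟧ = {x : ⟨x, k⟩ ∈ ⟦right of⟧} = {a, b, c, e, i, j, k}
⟦soldier⟧ = {a, b, c, d, f, h, j, k, l}
… ∩ ⟦that cried⟧ = {a, b, c, d, f, h, j, k, l} ∩ {a, b, c, e, f, g, h, j, l} = {a, b, c, f, h, j, l}
… ∩ ⟦right of k⟧ = {a, b, c, f, h, j, l} ∩ {a, b, c, e, i, j, k} = {a, b, c, j}
… ∩ ⟦visible⟧ = {a, b, c, j} ∩ {a, c, e, h, i, j, k, l} = {a, c, j}
So ⟦visible soldier that cried right of k⟧ = {a, c, j}.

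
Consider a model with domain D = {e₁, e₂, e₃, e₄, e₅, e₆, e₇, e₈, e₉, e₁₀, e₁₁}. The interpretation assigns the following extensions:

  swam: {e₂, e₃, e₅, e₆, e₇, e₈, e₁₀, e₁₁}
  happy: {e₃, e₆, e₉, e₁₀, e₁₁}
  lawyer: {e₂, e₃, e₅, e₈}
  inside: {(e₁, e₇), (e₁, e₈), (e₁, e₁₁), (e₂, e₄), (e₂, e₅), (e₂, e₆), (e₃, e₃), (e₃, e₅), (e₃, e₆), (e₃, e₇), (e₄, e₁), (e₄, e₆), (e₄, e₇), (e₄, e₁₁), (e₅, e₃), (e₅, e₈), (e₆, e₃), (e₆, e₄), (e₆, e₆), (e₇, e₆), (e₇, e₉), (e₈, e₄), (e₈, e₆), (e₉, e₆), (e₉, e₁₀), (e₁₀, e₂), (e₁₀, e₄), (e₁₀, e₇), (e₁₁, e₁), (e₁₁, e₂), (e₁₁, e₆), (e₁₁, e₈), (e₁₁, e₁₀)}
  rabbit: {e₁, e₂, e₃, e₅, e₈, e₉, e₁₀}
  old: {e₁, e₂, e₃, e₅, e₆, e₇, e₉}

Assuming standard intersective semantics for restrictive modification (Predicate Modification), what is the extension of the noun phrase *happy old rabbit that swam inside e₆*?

⟦that swam⟧ = ⟦swam⟧ = {e₂, e₃, e₅, e₆, e₇, e₈, e₁₀, e₁₁}
⟦inside e₆⟧ = {x : ⟨x, e₆⟩ ∈ ⟦inside⟧} = {e₂, e₃, e₄, e₆, e₇, e₈, e₉, e₁₁}
⟦rabbit⟧ = {e₁, e₂, e₃, e₅, e₈, e₉, e₁₀}
… ∩ ⟦that swam⟧ = {e₁, e₂, e₃, e₅, e₈, e₉, e₁₀} ∩ {e₂, e₃, e₅, e₆, e₇, e₈, e₁₀, e₁₁} = {e₂, e₃, e₅, e₈, e₁₀}
… ∩ ⟦inside e₆⟧ = {e₂, e₃, e₅, e₈, e₁₀} ∩ {e₂, e₃, e₄, e₆, e₇, e₈, e₉, e₁₁} = {e₂, e₃, e₈}
… ∩ ⟦happy⟧ = {e₂, e₃, e₈} ∩ {e₃, e₆, e₉, e₁₀, e₁₁} = {e₃}
… ∩ ⟦old⟧ = {e₃} ∩ {e₁, e₂, e₃, e₅, e₆, e₇, e₉} = {e₃}
So ⟦happy old rabbit that swam inside e₆⟧ = {e₃}.

{e₃}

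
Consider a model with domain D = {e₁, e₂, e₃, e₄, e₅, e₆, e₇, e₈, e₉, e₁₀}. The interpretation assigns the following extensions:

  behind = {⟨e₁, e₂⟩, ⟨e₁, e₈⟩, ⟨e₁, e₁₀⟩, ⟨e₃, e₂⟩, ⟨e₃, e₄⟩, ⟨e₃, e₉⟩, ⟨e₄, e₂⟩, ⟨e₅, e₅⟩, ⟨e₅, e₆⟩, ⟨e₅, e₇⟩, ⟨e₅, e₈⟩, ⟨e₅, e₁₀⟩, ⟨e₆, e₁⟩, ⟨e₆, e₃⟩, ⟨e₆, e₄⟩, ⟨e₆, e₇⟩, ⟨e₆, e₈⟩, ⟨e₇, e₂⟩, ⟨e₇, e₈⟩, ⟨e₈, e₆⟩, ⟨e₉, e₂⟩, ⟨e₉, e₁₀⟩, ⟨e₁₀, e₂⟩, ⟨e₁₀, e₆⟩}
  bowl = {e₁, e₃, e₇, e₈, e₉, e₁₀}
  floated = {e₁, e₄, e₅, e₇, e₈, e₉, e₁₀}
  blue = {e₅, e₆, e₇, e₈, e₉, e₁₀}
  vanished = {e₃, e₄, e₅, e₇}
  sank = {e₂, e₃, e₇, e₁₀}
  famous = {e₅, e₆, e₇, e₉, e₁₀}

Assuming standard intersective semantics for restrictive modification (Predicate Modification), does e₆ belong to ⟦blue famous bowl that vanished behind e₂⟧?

⟦that vanished⟧ = ⟦vanished⟧ = {e₃, e₄, e₅, e₇}
⟦behind e₂⟧ = {x : ⟨x, e₂⟩ ∈ ⟦behind⟧} = {e₁, e₃, e₄, e₇, e₉, e₁₀}
⟦bowl⟧ = {e₁, e₃, e₇, e₈, e₉, e₁₀}
… ∩ ⟦that vanished⟧ = {e₁, e₃, e₇, e₈, e₉, e₁₀} ∩ {e₃, e₄, e₅, e₇} = {e₃, e₇}
… ∩ ⟦behind e₂⟧ = {e₃, e₇} ∩ {e₁, e₃, e₄, e₇, e₉, e₁₀} = {e₃, e₇}
… ∩ ⟦blue⟧ = {e₃, e₇} ∩ {e₅, e₆, e₇, e₈, e₉, e₁₀} = {e₇}
… ∩ ⟦famous⟧ = {e₇} ∩ {e₅, e₆, e₇, e₉, e₁₀} = {e₇}
⟦blue famous bowl that vanished behind e₂⟧ = {e₇}; e₆ ∉ this set.

no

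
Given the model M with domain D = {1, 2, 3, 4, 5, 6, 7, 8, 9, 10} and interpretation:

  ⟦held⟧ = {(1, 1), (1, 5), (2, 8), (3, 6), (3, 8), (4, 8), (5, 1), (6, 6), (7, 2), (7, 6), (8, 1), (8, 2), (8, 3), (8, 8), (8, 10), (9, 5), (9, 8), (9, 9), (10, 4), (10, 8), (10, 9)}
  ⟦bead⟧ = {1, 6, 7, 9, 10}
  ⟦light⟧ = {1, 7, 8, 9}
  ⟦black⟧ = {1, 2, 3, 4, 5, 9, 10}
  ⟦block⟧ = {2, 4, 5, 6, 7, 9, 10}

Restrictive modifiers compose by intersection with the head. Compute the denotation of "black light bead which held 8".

⟦which held 8⟧ = {x : ⟨x, 8⟩ ∈ ⟦held⟧} = {2, 3, 4, 8, 9, 10}
⟦bead⟧ = {1, 6, 7, 9, 10}
… ∩ ⟦which held 8⟧ = {1, 6, 7, 9, 10} ∩ {2, 3, 4, 8, 9, 10} = {9, 10}
… ∩ ⟦black⟧ = {9, 10} ∩ {1, 2, 3, 4, 5, 9, 10} = {9, 10}
… ∩ ⟦light⟧ = {9, 10} ∩ {1, 7, 8, 9} = {9}
So ⟦black light bead which held 8⟧ = {9}.

{9}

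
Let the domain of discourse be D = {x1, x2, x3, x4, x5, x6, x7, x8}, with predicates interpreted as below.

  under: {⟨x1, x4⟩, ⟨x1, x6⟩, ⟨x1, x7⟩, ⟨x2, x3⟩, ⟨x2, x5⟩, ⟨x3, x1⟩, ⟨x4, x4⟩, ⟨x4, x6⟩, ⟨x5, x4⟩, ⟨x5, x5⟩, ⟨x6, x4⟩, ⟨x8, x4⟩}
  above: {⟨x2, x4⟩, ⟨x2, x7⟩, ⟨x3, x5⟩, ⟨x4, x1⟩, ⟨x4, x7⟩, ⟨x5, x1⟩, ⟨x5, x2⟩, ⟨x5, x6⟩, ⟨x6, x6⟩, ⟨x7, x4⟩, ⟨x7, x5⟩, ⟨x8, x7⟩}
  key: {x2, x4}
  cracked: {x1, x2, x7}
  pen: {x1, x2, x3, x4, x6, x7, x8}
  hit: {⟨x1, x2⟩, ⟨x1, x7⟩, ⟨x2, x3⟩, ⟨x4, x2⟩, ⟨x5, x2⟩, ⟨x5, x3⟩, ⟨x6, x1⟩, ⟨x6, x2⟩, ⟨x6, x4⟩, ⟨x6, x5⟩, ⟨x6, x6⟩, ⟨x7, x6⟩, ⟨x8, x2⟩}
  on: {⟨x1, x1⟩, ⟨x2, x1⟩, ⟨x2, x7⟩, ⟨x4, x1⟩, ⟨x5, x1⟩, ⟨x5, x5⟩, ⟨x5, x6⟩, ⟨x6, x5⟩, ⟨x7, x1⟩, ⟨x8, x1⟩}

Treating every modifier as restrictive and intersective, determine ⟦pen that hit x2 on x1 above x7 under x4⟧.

⟦that hit x2⟧ = {x : ⟨x, x2⟩ ∈ ⟦hit⟧} = {x1, x4, x5, x6, x8}
⟦on x1⟧ = {x : ⟨x, x1⟩ ∈ ⟦on⟧} = {x1, x2, x4, x5, x7, x8}
⟦above x7⟧ = {x : ⟨x, x7⟩ ∈ ⟦above⟧} = {x2, x4, x8}
⟦under x4⟧ = {x : ⟨x, x4⟩ ∈ ⟦under⟧} = {x1, x4, x5, x6, x8}
⟦pen⟧ = {x1, x2, x3, x4, x6, x7, x8}
… ∩ ⟦that hit x2⟧ = {x1, x2, x3, x4, x6, x7, x8} ∩ {x1, x4, x5, x6, x8} = {x1, x4, x6, x8}
… ∩ ⟦on x1⟧ = {x1, x4, x6, x8} ∩ {x1, x2, x4, x5, x7, x8} = {x1, x4, x8}
… ∩ ⟦above x7⟧ = {x1, x4, x8} ∩ {x2, x4, x8} = {x4, x8}
… ∩ ⟦under x4⟧ = {x4, x8} ∩ {x1, x4, x5, x6, x8} = {x4, x8}
So ⟦pen that hit x2 on x1 above x7 under x4⟧ = {x4, x8}.

{x4, x8}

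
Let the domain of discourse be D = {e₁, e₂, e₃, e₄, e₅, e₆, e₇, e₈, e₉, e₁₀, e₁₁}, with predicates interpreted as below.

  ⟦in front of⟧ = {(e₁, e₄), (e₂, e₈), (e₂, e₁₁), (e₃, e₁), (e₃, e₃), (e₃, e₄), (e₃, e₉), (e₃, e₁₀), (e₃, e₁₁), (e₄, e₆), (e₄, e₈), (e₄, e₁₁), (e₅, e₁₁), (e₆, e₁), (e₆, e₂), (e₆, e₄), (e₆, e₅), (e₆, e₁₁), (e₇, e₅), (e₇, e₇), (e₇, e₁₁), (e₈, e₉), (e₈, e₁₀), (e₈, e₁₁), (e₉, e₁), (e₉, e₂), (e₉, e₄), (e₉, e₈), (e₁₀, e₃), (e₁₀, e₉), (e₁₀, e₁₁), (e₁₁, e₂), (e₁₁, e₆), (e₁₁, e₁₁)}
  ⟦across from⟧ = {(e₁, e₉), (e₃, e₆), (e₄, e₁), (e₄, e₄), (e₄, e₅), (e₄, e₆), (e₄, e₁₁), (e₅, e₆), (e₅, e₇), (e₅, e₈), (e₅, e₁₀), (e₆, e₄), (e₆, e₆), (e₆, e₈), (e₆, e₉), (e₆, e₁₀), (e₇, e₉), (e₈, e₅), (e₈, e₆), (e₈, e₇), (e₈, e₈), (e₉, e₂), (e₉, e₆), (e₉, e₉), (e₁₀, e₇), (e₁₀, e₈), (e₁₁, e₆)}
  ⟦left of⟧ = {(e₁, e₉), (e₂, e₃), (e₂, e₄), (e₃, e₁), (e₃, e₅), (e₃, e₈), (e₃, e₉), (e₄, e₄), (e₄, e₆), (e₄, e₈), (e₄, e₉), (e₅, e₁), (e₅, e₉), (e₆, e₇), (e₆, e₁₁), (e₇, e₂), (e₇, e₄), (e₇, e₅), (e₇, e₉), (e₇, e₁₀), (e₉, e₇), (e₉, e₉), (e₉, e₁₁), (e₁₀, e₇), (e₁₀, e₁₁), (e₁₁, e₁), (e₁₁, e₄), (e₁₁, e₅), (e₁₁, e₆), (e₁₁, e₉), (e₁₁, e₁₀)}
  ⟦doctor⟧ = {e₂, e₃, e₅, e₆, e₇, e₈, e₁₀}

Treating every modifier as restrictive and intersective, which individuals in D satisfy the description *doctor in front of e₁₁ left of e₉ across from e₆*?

⟦in front of e₁₁⟧ = {x : ⟨x, e₁₁⟩ ∈ ⟦in front of⟧} = {e₂, e₃, e₄, e₅, e₆, e₇, e₈, e₁₀, e₁₁}
⟦left of e₉⟧ = {x : ⟨x, e₉⟩ ∈ ⟦left of⟧} = {e₁, e₃, e₄, e₅, e₇, e₉, e₁₁}
⟦across from e₆⟧ = {x : ⟨x, e₆⟩ ∈ ⟦across from⟧} = {e₃, e₄, e₅, e₆, e₈, e₉, e₁₁}
⟦doctor⟧ = {e₂, e₃, e₅, e₆, e₇, e₈, e₁₀}
… ∩ ⟦in front of e₁₁⟧ = {e₂, e₃, e₅, e₆, e₇, e₈, e₁₀} ∩ {e₂, e₃, e₄, e₅, e₆, e₇, e₈, e₁₀, e₁₁} = {e₂, e₃, e₅, e₆, e₇, e₈, e₁₀}
… ∩ ⟦left of e₉⟧ = {e₂, e₃, e₅, e₆, e₇, e₈, e₁₀} ∩ {e₁, e₃, e₄, e₅, e₇, e₉, e₁₁} = {e₃, e₅, e₇}
… ∩ ⟦across from e₆⟧ = {e₃, e₅, e₇} ∩ {e₃, e₄, e₅, e₆, e₈, e₉, e₁₁} = {e₃, e₅}
So ⟦doctor in front of e₁₁ left of e₉ across from e₆⟧ = {e₃, e₅}.

{e₃, e₅}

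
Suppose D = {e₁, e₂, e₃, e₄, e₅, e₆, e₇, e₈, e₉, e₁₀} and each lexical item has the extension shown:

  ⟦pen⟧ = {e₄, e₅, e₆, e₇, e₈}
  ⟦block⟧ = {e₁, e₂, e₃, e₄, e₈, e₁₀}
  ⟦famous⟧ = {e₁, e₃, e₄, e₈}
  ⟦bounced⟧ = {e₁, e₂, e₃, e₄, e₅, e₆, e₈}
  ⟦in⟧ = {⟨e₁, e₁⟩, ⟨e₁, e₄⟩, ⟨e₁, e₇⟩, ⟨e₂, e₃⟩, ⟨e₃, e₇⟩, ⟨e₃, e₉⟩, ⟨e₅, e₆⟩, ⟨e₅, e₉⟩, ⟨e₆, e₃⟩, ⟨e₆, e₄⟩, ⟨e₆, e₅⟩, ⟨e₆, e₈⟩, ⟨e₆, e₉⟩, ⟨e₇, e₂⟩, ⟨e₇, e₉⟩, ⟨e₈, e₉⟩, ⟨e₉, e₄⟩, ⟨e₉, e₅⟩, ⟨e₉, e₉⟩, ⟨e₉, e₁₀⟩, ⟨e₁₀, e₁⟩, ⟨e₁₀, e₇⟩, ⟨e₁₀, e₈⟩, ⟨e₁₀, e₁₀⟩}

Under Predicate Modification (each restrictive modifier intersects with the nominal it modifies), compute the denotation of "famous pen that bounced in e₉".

⟦that bounced⟧ = ⟦bounced⟧ = {e₁, e₂, e₃, e₄, e₅, e₆, e₈}
⟦in e₉⟧ = {x : ⟨x, e₉⟩ ∈ ⟦in⟧} = {e₃, e₅, e₆, e₇, e₈, e₉}
⟦pen⟧ = {e₄, e₅, e₆, e₇, e₈}
… ∩ ⟦that bounced⟧ = {e₄, e₅, e₆, e₇, e₈} ∩ {e₁, e₂, e₃, e₄, e₅, e₆, e₈} = {e₄, e₅, e₆, e₈}
… ∩ ⟦in e₉⟧ = {e₄, e₅, e₆, e₈} ∩ {e₃, e₅, e₆, e₇, e₈, e₉} = {e₅, e₆, e₈}
… ∩ ⟦famous⟧ = {e₅, e₆, e₈} ∩ {e₁, e₃, e₄, e₈} = {e₈}
So ⟦famous pen that bounced in e₉⟧ = {e₈}.

{e₈}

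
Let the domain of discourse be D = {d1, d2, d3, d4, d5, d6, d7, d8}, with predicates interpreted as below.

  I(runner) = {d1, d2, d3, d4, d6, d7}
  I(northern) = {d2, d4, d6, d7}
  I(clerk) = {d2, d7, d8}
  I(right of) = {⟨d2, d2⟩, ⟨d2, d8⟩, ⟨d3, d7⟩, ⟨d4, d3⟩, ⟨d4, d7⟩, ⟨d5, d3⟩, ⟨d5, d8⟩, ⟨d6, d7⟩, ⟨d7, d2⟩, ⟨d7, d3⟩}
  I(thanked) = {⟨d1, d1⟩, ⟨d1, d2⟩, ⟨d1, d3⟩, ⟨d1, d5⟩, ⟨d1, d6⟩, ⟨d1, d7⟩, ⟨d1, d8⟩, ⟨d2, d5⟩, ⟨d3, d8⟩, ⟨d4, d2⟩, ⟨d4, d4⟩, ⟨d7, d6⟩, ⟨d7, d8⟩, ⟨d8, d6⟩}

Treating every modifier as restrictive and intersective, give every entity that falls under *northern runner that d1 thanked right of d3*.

{d7}

⟦that d1 thanked⟧ = {x : ⟨d1, x⟩ ∈ ⟦thanked⟧} = {d1, d2, d3, d5, d6, d7, d8}
⟦right of d3⟧ = {x : ⟨x, d3⟩ ∈ ⟦right of⟧} = {d4, d5, d7}
⟦runner⟧ = {d1, d2, d3, d4, d6, d7}
… ∩ ⟦that d1 thanked⟧ = {d1, d2, d3, d4, d6, d7} ∩ {d1, d2, d3, d5, d6, d7, d8} = {d1, d2, d3, d6, d7}
… ∩ ⟦right of d3⟧ = {d1, d2, d3, d6, d7} ∩ {d4, d5, d7} = {d7}
… ∩ ⟦northern⟧ = {d7} ∩ {d2, d4, d6, d7} = {d7}
So ⟦northern runner that d1 thanked right of d3⟧ = {d7}.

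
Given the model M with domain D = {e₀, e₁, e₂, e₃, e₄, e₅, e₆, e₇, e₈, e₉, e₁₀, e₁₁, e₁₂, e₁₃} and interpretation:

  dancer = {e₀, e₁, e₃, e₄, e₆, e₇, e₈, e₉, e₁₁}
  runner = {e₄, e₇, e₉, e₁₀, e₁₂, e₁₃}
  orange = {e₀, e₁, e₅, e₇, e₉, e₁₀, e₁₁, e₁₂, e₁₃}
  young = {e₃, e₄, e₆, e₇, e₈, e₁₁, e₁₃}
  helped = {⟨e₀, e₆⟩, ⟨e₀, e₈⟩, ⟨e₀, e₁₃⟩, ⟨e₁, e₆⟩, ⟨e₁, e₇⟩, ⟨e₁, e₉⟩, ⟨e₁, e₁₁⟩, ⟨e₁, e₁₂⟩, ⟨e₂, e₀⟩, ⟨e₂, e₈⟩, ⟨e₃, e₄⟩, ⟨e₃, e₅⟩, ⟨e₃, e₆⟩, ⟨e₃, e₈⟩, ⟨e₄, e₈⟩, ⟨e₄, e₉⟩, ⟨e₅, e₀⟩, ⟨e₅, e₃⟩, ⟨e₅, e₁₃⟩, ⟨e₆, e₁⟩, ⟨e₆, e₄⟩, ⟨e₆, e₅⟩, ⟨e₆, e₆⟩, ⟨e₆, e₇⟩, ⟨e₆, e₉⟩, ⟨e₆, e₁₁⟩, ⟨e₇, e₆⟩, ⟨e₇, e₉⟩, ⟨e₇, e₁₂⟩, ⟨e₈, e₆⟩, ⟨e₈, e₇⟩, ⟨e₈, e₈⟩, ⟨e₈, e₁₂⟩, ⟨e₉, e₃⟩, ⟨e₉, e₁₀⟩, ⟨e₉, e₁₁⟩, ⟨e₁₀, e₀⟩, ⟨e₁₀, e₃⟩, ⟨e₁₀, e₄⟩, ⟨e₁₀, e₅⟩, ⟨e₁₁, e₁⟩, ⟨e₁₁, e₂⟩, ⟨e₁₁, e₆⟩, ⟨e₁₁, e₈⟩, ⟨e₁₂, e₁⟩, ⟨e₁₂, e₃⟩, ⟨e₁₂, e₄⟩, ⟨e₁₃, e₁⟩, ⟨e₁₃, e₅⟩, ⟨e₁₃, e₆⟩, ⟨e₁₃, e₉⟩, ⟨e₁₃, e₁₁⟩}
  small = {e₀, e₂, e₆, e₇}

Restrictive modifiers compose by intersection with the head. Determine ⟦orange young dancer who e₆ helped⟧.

{e₇, e₁₁}

⟦who e₆ helped⟧ = {x : ⟨e₆, x⟩ ∈ ⟦helped⟧} = {e₁, e₄, e₅, e₆, e₇, e₉, e₁₁}
⟦dancer⟧ = {e₀, e₁, e₃, e₄, e₆, e₇, e₈, e₉, e₁₁}
… ∩ ⟦who e₆ helped⟧ = {e₀, e₁, e₃, e₄, e₆, e₇, e₈, e₉, e₁₁} ∩ {e₁, e₄, e₅, e₆, e₇, e₉, e₁₁} = {e₁, e₄, e₆, e₇, e₉, e₁₁}
… ∩ ⟦orange⟧ = {e₁, e₄, e₆, e₇, e₉, e₁₁} ∩ {e₀, e₁, e₅, e₇, e₉, e₁₀, e₁₁, e₁₂, e₁₃} = {e₁, e₇, e₉, e₁₁}
… ∩ ⟦young⟧ = {e₁, e₇, e₉, e₁₁} ∩ {e₃, e₄, e₆, e₇, e₈, e₁₁, e₁₃} = {e₇, e₁₁}
So ⟦orange young dancer who e₆ helped⟧ = {e₇, e₁₁}.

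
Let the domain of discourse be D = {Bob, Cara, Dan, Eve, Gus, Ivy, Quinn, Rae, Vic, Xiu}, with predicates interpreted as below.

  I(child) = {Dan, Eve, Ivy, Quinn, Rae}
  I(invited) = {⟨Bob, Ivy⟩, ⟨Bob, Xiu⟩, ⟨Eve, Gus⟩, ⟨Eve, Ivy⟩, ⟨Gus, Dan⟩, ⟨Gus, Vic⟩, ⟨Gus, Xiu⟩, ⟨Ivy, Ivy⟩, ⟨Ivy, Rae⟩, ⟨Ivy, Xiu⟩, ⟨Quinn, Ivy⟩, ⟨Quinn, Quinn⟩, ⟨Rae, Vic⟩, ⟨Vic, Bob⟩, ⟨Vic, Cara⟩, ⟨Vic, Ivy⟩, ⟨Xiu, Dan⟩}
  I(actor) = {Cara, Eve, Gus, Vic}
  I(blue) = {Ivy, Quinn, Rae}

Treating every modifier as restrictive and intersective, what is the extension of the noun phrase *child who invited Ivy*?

⟦who invited Ivy⟧ = {x : ⟨x, Ivy⟩ ∈ ⟦invited⟧} = {Bob, Eve, Ivy, Quinn, Vic}
⟦child⟧ = {Dan, Eve, Ivy, Quinn, Rae}
… ∩ ⟦who invited Ivy⟧ = {Dan, Eve, Ivy, Quinn, Rae} ∩ {Bob, Eve, Ivy, Quinn, Vic} = {Eve, Ivy, Quinn}
So ⟦child who invited Ivy⟧ = {Eve, Ivy, Quinn}.

{Eve, Ivy, Quinn}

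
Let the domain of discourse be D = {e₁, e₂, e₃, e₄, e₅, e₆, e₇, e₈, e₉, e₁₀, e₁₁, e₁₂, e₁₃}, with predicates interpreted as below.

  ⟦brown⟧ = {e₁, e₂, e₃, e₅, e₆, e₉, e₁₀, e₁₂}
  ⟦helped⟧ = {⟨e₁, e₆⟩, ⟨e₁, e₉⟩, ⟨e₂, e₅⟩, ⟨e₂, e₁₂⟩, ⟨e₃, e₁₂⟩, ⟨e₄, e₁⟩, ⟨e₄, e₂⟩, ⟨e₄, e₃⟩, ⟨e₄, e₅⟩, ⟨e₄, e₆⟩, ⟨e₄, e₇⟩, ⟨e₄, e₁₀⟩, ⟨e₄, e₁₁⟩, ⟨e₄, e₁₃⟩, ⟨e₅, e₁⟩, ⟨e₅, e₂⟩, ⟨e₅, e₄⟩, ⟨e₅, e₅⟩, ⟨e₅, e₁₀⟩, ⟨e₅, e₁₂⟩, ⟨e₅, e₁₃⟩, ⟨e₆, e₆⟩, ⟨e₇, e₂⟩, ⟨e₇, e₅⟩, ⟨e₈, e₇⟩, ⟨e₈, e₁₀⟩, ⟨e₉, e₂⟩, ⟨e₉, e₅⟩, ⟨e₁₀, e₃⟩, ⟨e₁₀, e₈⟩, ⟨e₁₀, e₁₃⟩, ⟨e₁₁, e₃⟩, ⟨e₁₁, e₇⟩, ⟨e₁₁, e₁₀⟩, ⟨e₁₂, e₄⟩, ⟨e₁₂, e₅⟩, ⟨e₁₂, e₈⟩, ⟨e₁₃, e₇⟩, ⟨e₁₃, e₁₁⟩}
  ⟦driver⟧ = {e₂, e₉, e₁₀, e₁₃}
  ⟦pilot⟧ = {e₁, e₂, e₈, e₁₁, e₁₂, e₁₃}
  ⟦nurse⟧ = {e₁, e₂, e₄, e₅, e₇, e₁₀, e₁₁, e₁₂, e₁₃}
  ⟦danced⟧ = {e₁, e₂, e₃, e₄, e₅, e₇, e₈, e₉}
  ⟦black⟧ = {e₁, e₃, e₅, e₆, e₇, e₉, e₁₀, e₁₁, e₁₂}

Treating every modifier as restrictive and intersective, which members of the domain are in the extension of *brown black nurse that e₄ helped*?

{e₁, e₅, e₁₀}

⟦that e₄ helped⟧ = {x : ⟨e₄, x⟩ ∈ ⟦helped⟧} = {e₁, e₂, e₃, e₅, e₆, e₇, e₁₀, e₁₁, e₁₃}
⟦nurse⟧ = {e₁, e₂, e₄, e₅, e₇, e₁₀, e₁₁, e₁₂, e₁₃}
… ∩ ⟦that e₄ helped⟧ = {e₁, e₂, e₄, e₅, e₇, e₁₀, e₁₁, e₁₂, e₁₃} ∩ {e₁, e₂, e₃, e₅, e₆, e₇, e₁₀, e₁₁, e₁₃} = {e₁, e₂, e₅, e₇, e₁₀, e₁₁, e₁₃}
… ∩ ⟦brown⟧ = {e₁, e₂, e₅, e₇, e₁₀, e₁₁, e₁₃} ∩ {e₁, e₂, e₃, e₅, e₆, e₉, e₁₀, e₁₂} = {e₁, e₂, e₅, e₁₀}
… ∩ ⟦black⟧ = {e₁, e₂, e₅, e₁₀} ∩ {e₁, e₃, e₅, e₆, e₇, e₉, e₁₀, e₁₁, e₁₂} = {e₁, e₅, e₁₀}
So ⟦brown black nurse that e₄ helped⟧ = {e₁, e₅, e₁₀}.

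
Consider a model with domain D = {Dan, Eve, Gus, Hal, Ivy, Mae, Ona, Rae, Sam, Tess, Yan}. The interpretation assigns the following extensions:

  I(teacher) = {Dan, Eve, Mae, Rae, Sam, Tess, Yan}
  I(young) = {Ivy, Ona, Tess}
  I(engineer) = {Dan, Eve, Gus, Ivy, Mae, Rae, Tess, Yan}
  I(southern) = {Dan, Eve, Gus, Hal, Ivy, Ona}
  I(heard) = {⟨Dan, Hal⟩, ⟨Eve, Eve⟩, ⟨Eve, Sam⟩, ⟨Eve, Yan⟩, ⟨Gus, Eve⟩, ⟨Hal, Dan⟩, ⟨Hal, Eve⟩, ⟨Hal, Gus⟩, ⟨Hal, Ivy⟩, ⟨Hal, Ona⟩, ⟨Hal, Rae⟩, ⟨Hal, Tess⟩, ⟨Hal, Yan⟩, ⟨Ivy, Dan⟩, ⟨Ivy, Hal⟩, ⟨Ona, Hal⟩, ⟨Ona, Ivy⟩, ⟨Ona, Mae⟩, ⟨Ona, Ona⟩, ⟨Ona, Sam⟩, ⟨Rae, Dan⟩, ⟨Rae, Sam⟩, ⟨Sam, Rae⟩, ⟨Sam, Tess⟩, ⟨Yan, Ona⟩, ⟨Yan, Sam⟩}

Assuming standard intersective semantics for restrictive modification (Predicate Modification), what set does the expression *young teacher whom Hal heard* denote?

⟦whom Hal heard⟧ = {x : ⟨Hal, x⟩ ∈ ⟦heard⟧} = {Dan, Eve, Gus, Ivy, Ona, Rae, Tess, Yan}
⟦teacher⟧ = {Dan, Eve, Mae, Rae, Sam, Tess, Yan}
… ∩ ⟦whom Hal heard⟧ = {Dan, Eve, Mae, Rae, Sam, Tess, Yan} ∩ {Dan, Eve, Gus, Ivy, Ona, Rae, Tess, Yan} = {Dan, Eve, Rae, Tess, Yan}
… ∩ ⟦young⟧ = {Dan, Eve, Rae, Tess, Yan} ∩ {Ivy, Ona, Tess} = {Tess}
So ⟦young teacher whom Hal heard⟧ = {Tess}.

{Tess}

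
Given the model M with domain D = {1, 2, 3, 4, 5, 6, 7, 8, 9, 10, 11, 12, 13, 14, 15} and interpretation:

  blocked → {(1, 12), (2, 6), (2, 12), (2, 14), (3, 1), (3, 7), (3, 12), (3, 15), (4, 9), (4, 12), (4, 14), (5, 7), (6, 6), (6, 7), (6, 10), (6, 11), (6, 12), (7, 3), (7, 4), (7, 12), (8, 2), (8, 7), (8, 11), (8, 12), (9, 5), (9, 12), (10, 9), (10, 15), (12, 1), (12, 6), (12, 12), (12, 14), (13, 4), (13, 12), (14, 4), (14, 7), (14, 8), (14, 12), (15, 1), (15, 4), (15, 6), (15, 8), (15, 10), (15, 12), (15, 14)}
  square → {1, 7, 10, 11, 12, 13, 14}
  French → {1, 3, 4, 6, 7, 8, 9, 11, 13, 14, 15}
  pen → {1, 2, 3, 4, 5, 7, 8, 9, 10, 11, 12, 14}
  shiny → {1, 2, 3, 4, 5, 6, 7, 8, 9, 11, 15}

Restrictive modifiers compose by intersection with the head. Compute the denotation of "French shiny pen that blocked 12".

{1, 3, 4, 7, 8, 9}

⟦that blocked 12⟧ = {x : ⟨x, 12⟩ ∈ ⟦blocked⟧} = {1, 2, 3, 4, 6, 7, 8, 9, 12, 13, 14, 15}
⟦pen⟧ = {1, 2, 3, 4, 5, 7, 8, 9, 10, 11, 12, 14}
… ∩ ⟦that blocked 12⟧ = {1, 2, 3, 4, 5, 7, 8, 9, 10, 11, 12, 14} ∩ {1, 2, 3, 4, 6, 7, 8, 9, 12, 13, 14, 15} = {1, 2, 3, 4, 7, 8, 9, 12, 14}
… ∩ ⟦French⟧ = {1, 2, 3, 4, 7, 8, 9, 12, 14} ∩ {1, 3, 4, 6, 7, 8, 9, 11, 13, 14, 15} = {1, 3, 4, 7, 8, 9, 14}
… ∩ ⟦shiny⟧ = {1, 3, 4, 7, 8, 9, 14} ∩ {1, 2, 3, 4, 5, 6, 7, 8, 9, 11, 15} = {1, 3, 4, 7, 8, 9}
So ⟦French shiny pen that blocked 12⟧ = {1, 3, 4, 7, 8, 9}.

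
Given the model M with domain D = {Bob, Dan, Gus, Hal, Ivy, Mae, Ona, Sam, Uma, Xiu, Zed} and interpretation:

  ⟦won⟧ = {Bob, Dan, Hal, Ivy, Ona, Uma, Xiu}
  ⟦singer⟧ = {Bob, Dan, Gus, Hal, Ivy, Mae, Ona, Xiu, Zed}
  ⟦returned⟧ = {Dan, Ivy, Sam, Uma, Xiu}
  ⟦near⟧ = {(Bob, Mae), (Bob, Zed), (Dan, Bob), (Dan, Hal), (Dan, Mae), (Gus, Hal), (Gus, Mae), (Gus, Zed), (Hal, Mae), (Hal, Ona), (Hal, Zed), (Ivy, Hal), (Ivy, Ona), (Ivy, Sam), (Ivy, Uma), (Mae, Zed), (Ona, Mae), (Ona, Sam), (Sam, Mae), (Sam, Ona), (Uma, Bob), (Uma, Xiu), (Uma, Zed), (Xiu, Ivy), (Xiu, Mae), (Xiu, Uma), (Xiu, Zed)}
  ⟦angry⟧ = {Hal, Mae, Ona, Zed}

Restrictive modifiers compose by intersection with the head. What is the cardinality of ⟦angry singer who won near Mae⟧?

2

⟦who won⟧ = ⟦won⟧ = {Bob, Dan, Hal, Ivy, Ona, Uma, Xiu}
⟦near Mae⟧ = {x : ⟨x, Mae⟩ ∈ ⟦near⟧} = {Bob, Dan, Gus, Hal, Ona, Sam, Xiu}
⟦singer⟧ = {Bob, Dan, Gus, Hal, Ivy, Mae, Ona, Xiu, Zed}
… ∩ ⟦who won⟧ = {Bob, Dan, Gus, Hal, Ivy, Mae, Ona, Xiu, Zed} ∩ {Bob, Dan, Hal, Ivy, Ona, Uma, Xiu} = {Bob, Dan, Hal, Ivy, Ona, Xiu}
… ∩ ⟦near Mae⟧ = {Bob, Dan, Hal, Ivy, Ona, Xiu} ∩ {Bob, Dan, Gus, Hal, Ona, Sam, Xiu} = {Bob, Dan, Hal, Ona, Xiu}
… ∩ ⟦angry⟧ = {Bob, Dan, Hal, Ona, Xiu} ∩ {Hal, Mae, Ona, Zed} = {Hal, Ona}
⟦angry singer who won near Mae⟧ = {Hal, Ona}, so the cardinality is 2.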